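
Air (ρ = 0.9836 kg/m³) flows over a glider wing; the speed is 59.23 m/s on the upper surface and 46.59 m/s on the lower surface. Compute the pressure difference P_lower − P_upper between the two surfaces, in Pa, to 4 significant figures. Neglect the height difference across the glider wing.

ΔP ≈ 657.8 Pa

Bernoulli (same height): P_lower − P_upper = ½ρ(v_upper² − v_lower²).
ΔP = ½·0.9836·(59.23² − 46.59²) = 657.8 Pa.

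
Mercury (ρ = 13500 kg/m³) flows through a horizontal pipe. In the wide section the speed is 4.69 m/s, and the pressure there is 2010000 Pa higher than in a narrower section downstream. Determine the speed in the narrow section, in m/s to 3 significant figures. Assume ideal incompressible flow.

v₂ ≈ 17.9 m/s

Horizontal Bernoulli: P₁ + ½ρv₁² = P₂ + ½ρv₂², so v₂² = v₁² + 2(P₁ − P₂)/ρ.
v₂ = √(4.69² + 2·2010000/13500) = √(22.0 + 298) = 17.9 m/s.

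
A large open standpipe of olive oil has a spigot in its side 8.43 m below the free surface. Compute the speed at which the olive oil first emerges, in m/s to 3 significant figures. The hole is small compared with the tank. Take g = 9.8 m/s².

v ≈ 12.9 m/s

Torricelli's result v = √(2gh) gives v = √(2·9.8·8.43) = 12.9 m/s.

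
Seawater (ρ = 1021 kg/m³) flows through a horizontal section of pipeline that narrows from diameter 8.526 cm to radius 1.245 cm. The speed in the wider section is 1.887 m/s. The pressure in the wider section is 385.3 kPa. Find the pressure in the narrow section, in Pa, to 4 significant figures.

By continuity, v₂ = v₁·A₁/A₂ = 1.887·(57.09/4.870) = 22.12 m/s.
Along the horizontal streamline, P + ½ρv² is constant.
P₂ = P₁ − ½ρ(v₂² − v₁²) = 385300 − ½·1021·(22.12² − 1.887²) = 385300 − 248100 = 137200 Pa.

P₂ ≈ 137200 Pa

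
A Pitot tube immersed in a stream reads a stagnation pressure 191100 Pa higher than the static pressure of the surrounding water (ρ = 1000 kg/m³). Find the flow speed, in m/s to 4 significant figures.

19.55 m/s

At the stagnation point the flow is brought to rest, so Bernoulli gives P_stag − P_static = ½ρv².
v = √(2ΔP/ρ) = √(2·191100/1000) = 19.55 m/s.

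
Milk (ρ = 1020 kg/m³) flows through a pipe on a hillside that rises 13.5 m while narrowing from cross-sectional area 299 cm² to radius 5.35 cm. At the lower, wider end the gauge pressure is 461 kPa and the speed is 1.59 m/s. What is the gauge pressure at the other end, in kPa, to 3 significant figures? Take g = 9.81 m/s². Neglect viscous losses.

Continuity gives A₁v₁ = A₂v₂, so v₂ = (299 cm²)/(89.9 cm²) × 1.59 m/s = 5.29 m/s.
Applying Bernoulli between the two ends and solving for P₂: P₂ = P₁ + ½ρ(v₁² − v₂²) − ρgΔh.
P₂ = 461000 + ½·1020·(1.59² − 5.29²) − 1020·9.81·(+13.5) = 461000 + (-13000) − (135000) = 313000 Pa.

313 kPa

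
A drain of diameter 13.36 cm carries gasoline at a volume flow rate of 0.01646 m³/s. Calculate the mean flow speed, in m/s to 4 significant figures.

Q = 0.01646 m³/s = 0.01646 m³/s.
v = Q/A = 0.01646 / 0.01402 = 1.174 m/s.

v = 1.174 m/s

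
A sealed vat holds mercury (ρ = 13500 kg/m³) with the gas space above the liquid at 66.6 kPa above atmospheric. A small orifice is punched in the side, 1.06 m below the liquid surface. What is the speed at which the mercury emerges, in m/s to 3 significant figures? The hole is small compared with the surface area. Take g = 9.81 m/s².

v ≈ 5.54 m/s

Take point 1 at the surface (v₁ ≈ 0) and point 2 at the hole (at atmospheric pressure). Bernoulli: P₁ + ρg h = P_atm + ½ρv₂².
With P₁ − P_atm = 66600 Pa, v₂ = √(2gh + 2ΔP/ρ) = √(2·9.81·1.06 + 2·66600/13500) = 5.54 m/s.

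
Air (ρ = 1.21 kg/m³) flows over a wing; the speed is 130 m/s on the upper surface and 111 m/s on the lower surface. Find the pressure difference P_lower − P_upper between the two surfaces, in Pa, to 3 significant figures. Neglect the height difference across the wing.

The pressure is lower where the speed is higher: ΔP = ½ρ(v_up² − v_low²).
ΔP = ½·1.21·(130² − 111²) = 2770 Pa.

ΔP ≈ 2770 Pa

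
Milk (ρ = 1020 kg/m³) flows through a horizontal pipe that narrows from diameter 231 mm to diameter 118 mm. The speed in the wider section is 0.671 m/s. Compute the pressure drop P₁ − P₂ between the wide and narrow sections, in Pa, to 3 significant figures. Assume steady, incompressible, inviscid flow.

ΔP = 3140 Pa

Mass conservation (A₁v₁ = A₂v₂) gives v₂ = 0.671 × 419/109 = 2.57 m/s.
With no height change, Bernoulli's equation is P₁ + ½ρv₁² = P₂ + ½ρv₂².
P₁ − P₂ = ½·1020·(2.57² − 0.671²) = ½·1020·6.16 = 3140 Pa.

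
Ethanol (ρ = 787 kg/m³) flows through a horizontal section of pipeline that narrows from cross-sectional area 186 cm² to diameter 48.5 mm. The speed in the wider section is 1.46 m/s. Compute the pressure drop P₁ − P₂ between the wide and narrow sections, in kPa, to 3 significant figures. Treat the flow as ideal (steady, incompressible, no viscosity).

ΔP ≈ 84.2 kPa

Continuity gives A₁v₁ = A₂v₂, so v₂ = (186 cm²)/(18.5 cm²) × 1.46 m/s = 14.7 m/s.
With no height change, Bernoulli's equation is P₁ + ½ρv₁² = P₂ + ½ρv₂².
P₁ − P₂ = ½·787·(14.7² − 1.46²) = ½·787·214 = 84200 Pa.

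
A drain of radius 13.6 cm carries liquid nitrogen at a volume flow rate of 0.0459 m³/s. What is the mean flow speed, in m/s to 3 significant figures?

v ≈ 0.790 m/s

Q = 0.0459 m³/s = 0.0459 m³/s.
v = Q/A = 0.0459 / 0.0581 = 0.790 m/s.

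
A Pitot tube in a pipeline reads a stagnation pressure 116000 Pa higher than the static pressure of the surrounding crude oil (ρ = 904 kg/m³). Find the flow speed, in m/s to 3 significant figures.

v ≈ 16.0 m/s

The dynamic pressure equals the rise in static pressure at the stagnation point: ΔP = ½ρv².
v = √(2ΔP/ρ) = √(2·116000/904) = 16.0 m/s.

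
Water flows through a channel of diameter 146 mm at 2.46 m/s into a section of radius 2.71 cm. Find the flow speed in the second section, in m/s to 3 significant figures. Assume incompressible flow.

17.9 m/s

By continuity, v₂ = v₁·A₁/A₂ = 2.46·(167/23.1) = 17.9 m/s.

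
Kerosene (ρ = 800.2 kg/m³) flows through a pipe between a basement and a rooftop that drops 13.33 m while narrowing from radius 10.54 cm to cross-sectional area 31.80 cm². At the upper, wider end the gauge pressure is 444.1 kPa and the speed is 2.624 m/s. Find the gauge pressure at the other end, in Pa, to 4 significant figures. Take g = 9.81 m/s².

P₂ ≈ 219700 Pa

By continuity, v₂ = v₁·A₁/A₂ = 2.624·(349.0/31.80) = 28.80 m/s.
Bernoulli: P₁ + ½ρv₁² + ρg h₁ = P₂ + ½ρv₂² + ρg h₂, so P₂ = P₁ + ½ρ(v₁² − v₂²) − ρg(h₂ − h₁).
P₂ = 444100 + ½·800.2·(2.624² − 28.80²) − 800.2·9.81·(−13.33) = 444100 + (-329100) − (-104600) = 219700 Pa.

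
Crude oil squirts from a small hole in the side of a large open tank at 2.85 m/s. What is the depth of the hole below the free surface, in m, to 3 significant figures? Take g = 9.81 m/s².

Inverting v = √(2gh) gives h = v² / 2g.
h = 2.85²/(2·9.81) = 8.12/19.62 = 0.414 m.

h ≈ 0.414 m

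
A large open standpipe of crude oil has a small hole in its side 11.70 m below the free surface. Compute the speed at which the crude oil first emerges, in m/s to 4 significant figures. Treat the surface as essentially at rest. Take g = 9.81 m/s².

v ≈ 15.15 m/s

The surface is effectively still and both ends are open, so ½v² = gh and v = √(2·9.81·11.70) = 15.15 m/s.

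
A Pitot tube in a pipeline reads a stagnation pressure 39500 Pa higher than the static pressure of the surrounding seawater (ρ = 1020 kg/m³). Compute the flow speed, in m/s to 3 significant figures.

The dynamic pressure equals the rise in static pressure at the stagnation point: ΔP = ½ρv².
v = √(2ΔP/ρ) = √(2·39500/1020) = 8.80 m/s.

v ≈ 8.80 m/s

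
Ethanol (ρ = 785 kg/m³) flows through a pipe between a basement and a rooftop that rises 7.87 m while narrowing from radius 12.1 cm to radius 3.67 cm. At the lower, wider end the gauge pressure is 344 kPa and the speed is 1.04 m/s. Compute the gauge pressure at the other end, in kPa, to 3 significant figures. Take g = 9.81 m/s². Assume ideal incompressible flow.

P₂ = 234 kPa

Mass conservation (A₁v₁ = A₂v₂) gives v₂ = 1.04 × 460/42.3 = 11.3 m/s.
Bernoulli: P₁ + ½ρv₁² + ρg h₁ = P₂ + ½ρv₂² + ρg h₂, so P₂ = P₁ + ½ρ(v₁² − v₂²) − ρg(h₂ − h₁).
P₂ = 344000 + ½·785·(1.04² − 11.3²) − 785·9.81·(+7.87) = 344000 + (-49700) − (60600) = 234000 Pa.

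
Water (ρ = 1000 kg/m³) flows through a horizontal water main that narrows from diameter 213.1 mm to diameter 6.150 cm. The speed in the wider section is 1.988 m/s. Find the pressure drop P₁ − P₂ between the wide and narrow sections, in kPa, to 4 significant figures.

ΔP ≈ 282.9 kPa

Mass conservation (A₁v₁ = A₂v₂) gives v₂ = 1.988 × 356.7/29.71 = 23.87 m/s.
Bernoulli (h₁ = h₂): P₁ − P₂ = ½ρ(v₂² − v₁²).
P₁ − P₂ = ½·1000·(23.87² − 1.988²) = ½·1000·565.8 = 282900 Pa.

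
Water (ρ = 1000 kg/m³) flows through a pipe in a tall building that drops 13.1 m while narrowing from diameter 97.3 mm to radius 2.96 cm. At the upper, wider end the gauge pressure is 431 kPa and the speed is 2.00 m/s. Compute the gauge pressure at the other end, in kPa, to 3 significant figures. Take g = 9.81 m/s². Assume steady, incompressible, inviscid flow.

P₂ ≈ 547 kPa

Mass conservation (A₁v₁ = A₂v₂) gives v₂ = 2.00 × 74.4/27.5 = 5.40 m/s.
Energy conservation along the streamline gives P₂ = P₁ − ½ρ(v₂² − v₁²) − ρg(h₂ − h₁).
P₂ = 431000 + ½·1000·(2.00² − 5.40²) − 1000·9.81·(−13.1) = 431000 + (-12600) − (-129000) = 547000 Pa.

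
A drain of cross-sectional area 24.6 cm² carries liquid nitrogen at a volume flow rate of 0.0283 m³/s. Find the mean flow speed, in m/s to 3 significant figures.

Q = 0.0283 m³/s = 0.0283 m³/s.
v = Q/A = 0.0283 / 0.00246 = 11.5 m/s.

11.5 m/s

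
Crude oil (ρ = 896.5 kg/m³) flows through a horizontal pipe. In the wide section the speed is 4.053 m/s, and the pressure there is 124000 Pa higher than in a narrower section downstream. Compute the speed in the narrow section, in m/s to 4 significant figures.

With h₁ = h₂, rearranging Bernoulli gives v₂ = √(v₁² + 2ΔP/ρ).
v₂ = √(4.053² + 2·124000/896.5) = √(16.43 + 276.6) = 17.12 m/s.

v₂ ≈ 17.12 m/s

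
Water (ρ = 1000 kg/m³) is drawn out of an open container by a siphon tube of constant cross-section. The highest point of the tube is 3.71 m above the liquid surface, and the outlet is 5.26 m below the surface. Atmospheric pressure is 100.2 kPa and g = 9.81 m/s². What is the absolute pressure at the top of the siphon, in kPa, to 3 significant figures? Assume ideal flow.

Bernoulli surface→outlet gives ½v² = g·h_out, so v = √(2·9.81·5.26) = 10.2 m/s.
Continuity keeps v the same throughout the tube; from surface to crest, P_atm + 0 = P_top + ½ρv² + ρg·h_top.
P_top = 100200 − ½·1000·10.2² − 1000·9.81·3.71 = 12200 Pa.

12.2 kPa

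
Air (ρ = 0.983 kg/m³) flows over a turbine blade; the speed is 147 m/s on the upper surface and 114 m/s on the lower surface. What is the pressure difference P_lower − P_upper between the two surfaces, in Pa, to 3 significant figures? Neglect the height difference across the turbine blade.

ΔP = 4230 Pa

With negligible Δh, P + ½ρv² is constant, so P_low − P_up = ½ρ(v_up² − v_low²).
ΔP = ½·0.983·(147² − 114²) = 4230 Pa.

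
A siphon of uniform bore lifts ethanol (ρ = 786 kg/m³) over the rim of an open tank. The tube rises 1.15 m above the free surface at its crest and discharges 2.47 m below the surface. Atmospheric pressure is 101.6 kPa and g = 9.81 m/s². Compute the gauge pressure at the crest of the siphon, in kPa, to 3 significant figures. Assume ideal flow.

From the surface to the outlet (both open to atmosphere, surface at rest): v = √(2g·h_out) = √(2·9.81·2.47) = 6.96 m/s.
With constant cross-section the crest speed equals v; applying Bernoulli from the surface up to the crest, P_top = P_atm − ½ρv² − ρg·h_top.
P_top = 101600 − ½·786·6.96² − 786·9.81·1.15 = 73700 Pa. So P_gauge = P_top − P_atm = -27900 Pa.

-27.9 kPa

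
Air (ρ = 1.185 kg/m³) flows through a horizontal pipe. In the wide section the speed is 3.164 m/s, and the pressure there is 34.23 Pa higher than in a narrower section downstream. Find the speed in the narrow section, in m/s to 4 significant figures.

8.233 m/s

Along the level pipe P + ½ρv² is conserved, hence v₂² = v₁² + 2(P₁ − P₂)/ρ.
v₂ = √(3.164² + 2·34.23/1.185) = √(10.01 + 57.77) = 8.233 m/s.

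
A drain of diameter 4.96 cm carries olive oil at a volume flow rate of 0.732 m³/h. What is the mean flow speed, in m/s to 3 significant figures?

0.105 m/s

Q = 0.732 m³/h = 0.000203 m³/s.
v = Q/A = 0.000203 / 0.00193 = 0.105 m/s.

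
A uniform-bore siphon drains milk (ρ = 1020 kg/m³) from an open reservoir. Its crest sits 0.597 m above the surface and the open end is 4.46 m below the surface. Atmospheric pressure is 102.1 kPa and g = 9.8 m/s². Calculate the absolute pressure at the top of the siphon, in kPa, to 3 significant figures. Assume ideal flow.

P_top = 51.6 kPa

From the surface to the outlet (both open to atmosphere, surface at rest): v = √(2g·h_out) = √(2·9.8·4.46) = 9.35 m/s.
With constant cross-section the crest speed equals v; applying Bernoulli from the surface up to the crest, P_top = P_atm − ½ρv² − ρg·h_top.
P_top = 102100 − ½·1020·9.35² − 1020·9.8·0.597 = 51600 Pa.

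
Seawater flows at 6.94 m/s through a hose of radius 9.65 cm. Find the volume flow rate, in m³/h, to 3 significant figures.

Q ≈ 731 m³/h

Q = A·v = 0.0293 m² × 6.94 m/s = 0.203 m³/s.
Converting: 0.203 m³/s × 3600 = 731 m³/h.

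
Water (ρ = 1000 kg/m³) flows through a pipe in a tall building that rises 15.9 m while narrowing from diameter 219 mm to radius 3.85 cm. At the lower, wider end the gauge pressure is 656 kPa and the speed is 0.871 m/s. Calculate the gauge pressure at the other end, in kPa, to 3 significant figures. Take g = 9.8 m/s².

The volume flow rate is constant, so v₂ = (A₁/A₂)v₁ = (377/46.6)·0.871 = 7.05 m/s.
Energy conservation along the streamline gives P₂ = P₁ − ½ρ(v₂² − v₁²) − ρg(h₂ − h₁).
P₂ = 656000 + ½·1000·(0.871² − 7.05²) − 1000·9.8·(+15.9) = 656000 + (-24400) − (156000) = 476000 Pa.

P₂ ≈ 476 kPa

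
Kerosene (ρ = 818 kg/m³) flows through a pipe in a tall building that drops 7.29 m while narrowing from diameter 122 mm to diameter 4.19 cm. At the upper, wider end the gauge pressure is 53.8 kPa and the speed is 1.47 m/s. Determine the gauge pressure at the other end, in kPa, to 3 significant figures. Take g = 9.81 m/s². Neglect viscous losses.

By continuity, v₂ = v₁·A₁/A₂ = 1.47·(117/13.8) = 12.5 m/s.
Bernoulli: P₁ + ½ρv₁² + ρg h₁ = P₂ + ½ρv₂² + ρg h₂, so P₂ = P₁ + ½ρ(v₁² − v₂²) − ρg(h₂ − h₁).
P₂ = 53800 + ½·818·(1.47² − 12.5²) − 818·9.81·(−7.29) = 53800 + (-62600) − (-58500) = 49700 Pa.

P₂ ≈ 49.7 kPa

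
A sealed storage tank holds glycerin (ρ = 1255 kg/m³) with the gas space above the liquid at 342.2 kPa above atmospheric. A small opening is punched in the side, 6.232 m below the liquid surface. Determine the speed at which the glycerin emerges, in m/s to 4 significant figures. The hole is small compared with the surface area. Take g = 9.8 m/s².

Take point 1 at the surface (v₁ ≈ 0) and point 2 at the hole (at atmospheric pressure). Bernoulli: P₁ + ρg h = P_atm + ½ρv₂².
With P₁ − P_atm = 342200 Pa, v₂ = √(2gh + 2ΔP/ρ) = √(2·9.8·6.232 + 2·342200/1255) = 25.84 m/s.

v ≈ 25.84 m/s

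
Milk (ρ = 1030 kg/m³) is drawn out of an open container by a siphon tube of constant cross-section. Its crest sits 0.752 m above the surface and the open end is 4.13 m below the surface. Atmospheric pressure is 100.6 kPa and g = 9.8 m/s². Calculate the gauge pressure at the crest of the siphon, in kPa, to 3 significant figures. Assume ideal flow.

P_gauge ≈ -49.3 kPa

The outlet speed comes from Torricelli: v = √(2g·4.13) = 9.00 m/s.
Continuity keeps v the same throughout the tube; from surface to crest, P_atm + 0 = P_top + ½ρv² + ρg·h_top.
P_top = 100600 − ½·1030·9.00² − 1030·9.8·0.752 = 51300 Pa. So P_gauge = P_top − P_atm = -49300 Pa.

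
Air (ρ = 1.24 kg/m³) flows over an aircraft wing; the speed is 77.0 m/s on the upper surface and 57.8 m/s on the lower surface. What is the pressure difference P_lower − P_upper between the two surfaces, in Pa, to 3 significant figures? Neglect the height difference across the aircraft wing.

The pressure is lower where the speed is higher: ΔP = ½ρ(v_up² − v_low²).
ΔP = ½·1.24·(77.0² − 57.8²) = 1600 Pa.

ΔP ≈ 1600 Pa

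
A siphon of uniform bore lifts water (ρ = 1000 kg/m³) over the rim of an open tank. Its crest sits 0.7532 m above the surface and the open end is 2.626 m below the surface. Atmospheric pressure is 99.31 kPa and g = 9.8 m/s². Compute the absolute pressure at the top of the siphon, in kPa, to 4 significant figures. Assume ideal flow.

Bernoulli surface→outlet gives ½v² = g·h_out, so v = √(2·9.8·2.626) = 7.174 m/s.
With constant cross-section the crest speed equals v; applying Bernoulli from the surface up to the crest, P_top = P_atm − ½ρv² − ρg·h_top.
P_top = 99310 − ½·1000·7.174² − 1000·9.8·0.7532 = 66190 Pa.

P_top ≈ 66.19 kPa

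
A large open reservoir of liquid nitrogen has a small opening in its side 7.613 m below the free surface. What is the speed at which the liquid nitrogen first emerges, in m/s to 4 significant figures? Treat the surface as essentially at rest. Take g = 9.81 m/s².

v ≈ 12.22 m/s

Bernoulli from surface to hole (P equal, v_surface ≈ 0): v = √(2gh) = √(2×9.81×7.613) = 12.22 m/s.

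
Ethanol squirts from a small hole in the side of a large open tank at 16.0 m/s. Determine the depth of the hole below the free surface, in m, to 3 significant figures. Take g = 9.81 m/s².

h ≈ 13.0 m

Torricelli: v = √(2gh), so h = v²/(2g).
h = 16.0²/(2·9.81) = 256/19.62 = 13.0 m.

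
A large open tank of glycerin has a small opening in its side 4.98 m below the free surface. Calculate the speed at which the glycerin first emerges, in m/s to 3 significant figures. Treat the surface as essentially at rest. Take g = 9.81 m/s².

v = 9.88 m/s

The surface is effectively still and both ends are open, so ½v² = gh and v = √(2·9.81·4.98) = 9.88 m/s.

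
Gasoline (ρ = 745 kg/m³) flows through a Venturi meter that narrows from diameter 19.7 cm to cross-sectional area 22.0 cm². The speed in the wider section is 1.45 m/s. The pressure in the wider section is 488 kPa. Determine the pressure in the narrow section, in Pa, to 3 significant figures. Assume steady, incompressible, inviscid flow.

P₂ = 338000 Pa

Continuity gives A₁v₁ = A₂v₂, so v₂ = (305 cm²)/(22.0 cm²) × 1.45 m/s = 20.1 m/s.
With no height change, Bernoulli's equation is P₁ + ½ρv₁² = P₂ + ½ρv₂².
P₂ = P₁ − ½ρ(v₂² − v₁²) = 488000 − ½·745·(20.1² − 1.45²) = 488000 − 150000 = 338000 Pa.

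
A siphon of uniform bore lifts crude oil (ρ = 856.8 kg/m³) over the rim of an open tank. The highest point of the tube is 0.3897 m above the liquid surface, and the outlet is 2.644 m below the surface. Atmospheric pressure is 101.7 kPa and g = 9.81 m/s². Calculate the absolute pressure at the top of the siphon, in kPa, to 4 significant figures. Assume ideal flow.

Bernoulli surface→outlet gives ½v² = g·h_out, so v = √(2·9.81·2.644) = 7.202 m/s.
Continuity keeps v the same throughout the tube; from surface to crest, P_atm + 0 = P_top + ½ρv² + ρg·h_top.
P_top = 101700 − ½·856.8·7.202² − 856.8·9.81·0.3897 = 76200 Pa.

P_top ≈ 76.20 kPa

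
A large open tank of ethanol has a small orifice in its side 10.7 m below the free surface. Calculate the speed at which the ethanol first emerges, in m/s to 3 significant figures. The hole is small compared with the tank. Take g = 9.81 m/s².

v = 14.5 m/s

Bernoulli from surface to hole (P equal, v_surface ≈ 0): v = √(2gh) = √(2×9.81×10.7) = 14.5 m/s.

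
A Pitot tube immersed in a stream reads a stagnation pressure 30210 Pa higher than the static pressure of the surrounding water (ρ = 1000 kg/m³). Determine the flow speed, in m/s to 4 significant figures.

v = 7.773 m/s

The dynamic pressure equals the rise in static pressure at the stagnation point: ΔP = ½ρv².
v = √(2ΔP/ρ) = √(2·30210/1000) = 7.773 m/s.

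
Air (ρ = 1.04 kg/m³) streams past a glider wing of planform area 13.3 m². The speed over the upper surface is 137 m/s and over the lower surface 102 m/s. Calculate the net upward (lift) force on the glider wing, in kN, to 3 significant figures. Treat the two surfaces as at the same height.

From P + ½ρv² = const at equal height, P_low − P_up = ½ρ(v_up² − v_low²).
ΔP = ½·1.04·(137² − 102²) = 4350 Pa.
Lift = ΔP · A = 4350 × 13.3 = 57900 N.

F ≈ 57.9 kN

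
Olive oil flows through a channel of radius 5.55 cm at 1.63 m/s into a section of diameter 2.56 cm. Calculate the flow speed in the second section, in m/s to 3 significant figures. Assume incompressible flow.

Continuity gives A₁v₁ = A₂v₂, so v₂ = (96.8 cm²)/(5.15 cm²) × 1.63 m/s = 30.6 m/s.

v₂ ≈ 30.6 m/s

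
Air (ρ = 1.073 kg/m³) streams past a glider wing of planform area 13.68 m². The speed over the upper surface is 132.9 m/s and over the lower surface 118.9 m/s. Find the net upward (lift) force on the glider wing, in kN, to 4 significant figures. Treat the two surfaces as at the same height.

F = 25.87 kN

With equal heights on the two surfaces, Bernoulli gives P_lower − P_upper = ½ρ(v_upper² − v_lower²).
ΔP = ½·1.073·(132.9² − 118.9²) = 1891 Pa.
Lift = ΔP · A = 1891 × 13.68 = 25870 N.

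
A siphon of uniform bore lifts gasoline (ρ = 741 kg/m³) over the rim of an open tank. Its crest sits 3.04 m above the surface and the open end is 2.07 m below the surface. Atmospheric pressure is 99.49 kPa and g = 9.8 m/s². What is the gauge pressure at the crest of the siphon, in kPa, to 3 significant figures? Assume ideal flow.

-37.1 kPa

From the surface to the outlet (both open to atmosphere, surface at rest): v = √(2g·h_out) = √(2·9.8·2.07) = 6.37 m/s.
The bore is uniform, so the speed at the crest is the same v. Bernoulli surface→crest: P_atm = P_top + ½ρv² + ρg·h_top.
P_top = 99490 − ½·741·6.37² − 741·9.8·3.04 = 62400 Pa. So P_gauge = P_top − P_atm = -37100 Pa.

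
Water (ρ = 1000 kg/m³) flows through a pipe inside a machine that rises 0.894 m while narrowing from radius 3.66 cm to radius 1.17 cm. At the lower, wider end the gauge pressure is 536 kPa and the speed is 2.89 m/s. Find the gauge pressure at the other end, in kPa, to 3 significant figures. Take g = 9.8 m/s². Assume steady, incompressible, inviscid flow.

The volume flow rate is constant, so v₂ = (A₁/A₂)v₁ = (42.1/4.30)·2.89 = 28.3 m/s.
Energy conservation along the streamline gives P₂ = P₁ − ½ρ(v₂² − v₁²) − ρg(h₂ − h₁).
P₂ = 536000 + ½·1000·(2.89² − 28.3²) − 1000·9.8·(+0.894) = 536000 + (-396000) − (8760) = 132000 Pa.

P₂ = 132 kPa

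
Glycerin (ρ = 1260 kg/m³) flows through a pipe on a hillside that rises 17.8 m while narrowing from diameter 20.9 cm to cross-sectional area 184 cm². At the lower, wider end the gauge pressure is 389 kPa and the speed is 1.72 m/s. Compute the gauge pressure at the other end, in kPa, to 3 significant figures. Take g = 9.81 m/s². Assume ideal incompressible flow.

P₂ ≈ 164 kPa

By continuity, v₂ = v₁·A₁/A₂ = 1.72·(343/184) = 3.21 m/s.
Energy conservation along the streamline gives P₂ = P₁ − ½ρ(v₂² − v₁²) − ρg(h₂ − h₁).
P₂ = 389000 + ½·1260·(1.72² − 3.21²) − 1260·9.81·(+17.8) = 389000 + (-4620) − (220000) = 164000 Pa.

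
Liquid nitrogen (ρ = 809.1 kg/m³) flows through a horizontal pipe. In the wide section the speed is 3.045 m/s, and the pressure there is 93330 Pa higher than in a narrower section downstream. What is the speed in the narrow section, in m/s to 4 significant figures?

With h₁ = h₂, rearranging Bernoulli gives v₂ = √(v₁² + 2ΔP/ρ).
v₂ = √(3.045² + 2·93330/809.1) = √(9.272 + 230.7) = 15.49 m/s.

v₂ ≈ 15.49 m/s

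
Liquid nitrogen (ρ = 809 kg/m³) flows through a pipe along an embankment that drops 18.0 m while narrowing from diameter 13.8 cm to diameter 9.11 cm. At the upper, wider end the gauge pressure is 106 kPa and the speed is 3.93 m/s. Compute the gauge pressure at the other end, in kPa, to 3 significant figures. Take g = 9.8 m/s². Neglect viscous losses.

P₂ ≈ 222 kPa

By continuity, v₂ = v₁·A₁/A₂ = 3.93·(150/65.2) = 9.02 m/s.
Energy conservation along the streamline gives P₂ = P₁ − ½ρ(v₂² − v₁²) − ρg(h₂ − h₁).
P₂ = 106000 + ½·809·(3.93² − 9.02²) − 809·9.8·(−18.0) = 106000 + (-26600) − (-143000) = 222000 Pa.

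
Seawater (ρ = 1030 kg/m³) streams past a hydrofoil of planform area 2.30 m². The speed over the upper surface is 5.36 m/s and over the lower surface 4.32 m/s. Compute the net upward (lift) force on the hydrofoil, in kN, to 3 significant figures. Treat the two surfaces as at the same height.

The faster flow above has the lower pressure; Bernoulli (same height) gives ΔP = ½ρ(v_up² − v_low²).
ΔP = ½·1030·(5.36² − 4.32²) = 5180 Pa.
Lift = ΔP · A = 5180 × 2.30 = 11900 N.

F ≈ 11.9 kN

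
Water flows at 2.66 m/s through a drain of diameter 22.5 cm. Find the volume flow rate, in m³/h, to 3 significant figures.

Q = A·v = 0.0398 m² × 2.66 m/s = 0.106 m³/s.
Converting: 0.106 m³/s × 3600 = 381 m³/h.

Q ≈ 381 m³/h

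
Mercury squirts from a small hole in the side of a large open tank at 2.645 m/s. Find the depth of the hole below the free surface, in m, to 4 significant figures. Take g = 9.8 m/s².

h ≈ 0.3569 m

For a small hole in a large open tank, ½v² = gh, giving h = v²/(2g).
h = 2.645²/(2·9.8) = 6.996/19.60 = 0.3569 m.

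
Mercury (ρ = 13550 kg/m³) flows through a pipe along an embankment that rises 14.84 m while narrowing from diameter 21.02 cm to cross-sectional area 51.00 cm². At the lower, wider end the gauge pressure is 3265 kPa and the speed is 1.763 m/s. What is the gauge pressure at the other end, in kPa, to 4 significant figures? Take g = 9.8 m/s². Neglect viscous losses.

P₂ ≈ 340.5 kPa

Continuity gives A₁v₁ = A₂v₂, so v₂ = (347.0 cm²)/(51.00 cm²) × 1.763 m/s = 12.00 m/s.
Bernoulli: P₁ + ½ρv₁² + ρg h₁ = P₂ + ½ρv₂² + ρg h₂, so P₂ = P₁ + ½ρ(v₁² − v₂²) − ρg(h₂ − h₁).
P₂ = 3265000 + ½·13550·(1.763² − 12.00²) − 13550·9.8·(+14.84) = 3265000 + (-953900) − (1971000) = 340500 Pa.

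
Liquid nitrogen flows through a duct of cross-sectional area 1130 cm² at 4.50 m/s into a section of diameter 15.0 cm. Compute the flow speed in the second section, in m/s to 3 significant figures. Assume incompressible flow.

v₂ ≈ 28.8 m/s

Continuity gives A₁v₁ = A₂v₂, so v₂ = (1130 cm²)/(177 cm²) × 4.50 m/s = 28.8 m/s.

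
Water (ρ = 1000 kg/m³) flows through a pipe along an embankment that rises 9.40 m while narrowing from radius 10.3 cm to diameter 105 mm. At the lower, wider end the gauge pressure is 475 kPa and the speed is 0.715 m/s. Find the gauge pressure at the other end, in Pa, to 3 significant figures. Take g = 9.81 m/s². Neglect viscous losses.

P₂ ≈ 379000 Pa

By continuity, v₂ = v₁·A₁/A₂ = 0.715·(333/86.6) = 2.75 m/s.
Energy conservation along the streamline gives P₂ = P₁ − ½ρ(v₂² − v₁²) − ρg(h₂ − h₁).
P₂ = 475000 + ½·1000·(0.715² − 2.75²) − 1000·9.81·(+9.40) = 475000 + (-3530) − (92200) = 379000 Pa.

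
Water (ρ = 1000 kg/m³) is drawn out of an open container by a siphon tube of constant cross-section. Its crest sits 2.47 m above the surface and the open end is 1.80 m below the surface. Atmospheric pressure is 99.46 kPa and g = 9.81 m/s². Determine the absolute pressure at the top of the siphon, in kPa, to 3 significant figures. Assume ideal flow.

P_top = 57.6 kPa

From the surface to the outlet (both open to atmosphere, surface at rest): v = √(2g·h_out) = √(2·9.81·1.80) = 5.94 m/s.
With constant cross-section the crest speed equals v; applying Bernoulli from the surface up to the crest, P_top = P_atm − ½ρv² − ρg·h_top.
P_top = 99460 − ½·1000·5.94² − 1000·9.81·2.47 = 57600 Pa.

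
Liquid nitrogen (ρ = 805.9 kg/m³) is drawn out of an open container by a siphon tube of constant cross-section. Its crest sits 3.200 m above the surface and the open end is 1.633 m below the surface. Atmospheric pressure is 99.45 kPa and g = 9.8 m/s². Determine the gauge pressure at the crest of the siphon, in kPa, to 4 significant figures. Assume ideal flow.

The outlet speed comes from Torricelli: v = √(2g·1.633) = 5.657 m/s.
Continuity keeps v the same throughout the tube; from surface to crest, P_atm + 0 = P_top + ½ρv² + ρg·h_top.
P_top = 99450 − ½·805.9·5.657² − 805.9·9.8·3.200 = 61280 Pa. So P_gauge = P_top − P_atm = -38170 Pa.

-38.17 kPa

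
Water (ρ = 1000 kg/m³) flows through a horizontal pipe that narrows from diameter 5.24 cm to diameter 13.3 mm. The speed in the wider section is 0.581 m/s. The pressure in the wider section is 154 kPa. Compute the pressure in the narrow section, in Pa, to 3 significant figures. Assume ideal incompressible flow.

P₂ ≈ 114000 Pa

By continuity, v₂ = v₁·A₁/A₂ = 0.581·(21.6/1.39) = 9.02 m/s.
The pipe is horizontal, so Bernoulli reduces to P₁ + ½ρv₁² = P₂ + ½ρv₂².
P₂ = P₁ − ½ρ(v₂² − v₁²) = 154000 − ½·1000·(9.02² − 0.581²) = 154000 − 40500 = 114000 Pa.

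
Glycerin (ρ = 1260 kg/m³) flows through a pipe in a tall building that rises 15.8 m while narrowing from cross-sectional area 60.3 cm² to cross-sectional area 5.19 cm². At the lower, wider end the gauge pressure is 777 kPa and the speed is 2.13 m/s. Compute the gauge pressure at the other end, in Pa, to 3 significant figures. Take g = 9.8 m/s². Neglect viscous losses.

The volume flow rate is constant, so v₂ = (A₁/A₂)v₁ = (60.3/5.19)·2.13 = 24.7 m/s.
Energy conservation along the streamline gives P₂ = P₁ − ½ρ(v₂² − v₁²) − ρg(h₂ − h₁).
P₂ = 777000 + ½·1260·(2.13² − 24.7²) − 1260·9.8·(+15.8) = 777000 + (-383000) − (195000) = 199000 Pa.

P₂ ≈ 199000 Pa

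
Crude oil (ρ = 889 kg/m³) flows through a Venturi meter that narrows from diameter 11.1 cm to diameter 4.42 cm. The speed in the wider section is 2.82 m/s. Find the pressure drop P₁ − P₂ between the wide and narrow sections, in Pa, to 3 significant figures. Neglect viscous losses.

ΔP ≈ 137000 Pa

The volume flow rate is constant, so v₂ = (A₁/A₂)v₁ = (96.8/15.3)·2.82 = 17.8 m/s.
Bernoulli (h₁ = h₂): P₁ − P₂ = ½ρ(v₂² − v₁²).
P₁ − P₂ = ½·889·(17.8² − 2.82²) = ½·889·308 = 137000 Pa.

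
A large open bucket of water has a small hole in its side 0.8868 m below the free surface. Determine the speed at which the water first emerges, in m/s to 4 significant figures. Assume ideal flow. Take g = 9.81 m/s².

v ≈ 4.171 m/s

Torricelli's result v = √(2gh) gives v = √(2·9.81·0.8868) = 4.171 m/s.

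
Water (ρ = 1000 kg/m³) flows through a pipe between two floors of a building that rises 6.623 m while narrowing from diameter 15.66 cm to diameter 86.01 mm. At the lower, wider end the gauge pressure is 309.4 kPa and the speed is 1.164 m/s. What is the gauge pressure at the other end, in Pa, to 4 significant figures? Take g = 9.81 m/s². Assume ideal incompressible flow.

By continuity, v₂ = v₁·A₁/A₂ = 1.164·(192.6/58.10) = 3.859 m/s.
Applying Bernoulli between the two ends and solving for P₂: P₂ = P₁ + ½ρ(v₁² − v₂²) − ρgΔh.
P₂ = 309400 + ½·1000·(1.164² − 3.859²) − 1000·9.81·(+6.623) = 309400 + (-6767) − (64970) = 237700 Pa.

P₂ = 237700 Pa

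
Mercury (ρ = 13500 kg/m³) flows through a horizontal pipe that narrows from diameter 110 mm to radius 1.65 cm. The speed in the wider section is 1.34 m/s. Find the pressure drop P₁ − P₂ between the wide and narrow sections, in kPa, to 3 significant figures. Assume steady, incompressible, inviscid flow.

By continuity, v₂ = v₁·A₁/A₂ = 1.34·(95.0/8.55) = 14.9 m/s.
The pipe is horizontal, so Bernoulli reduces to P₁ + ½ρv₁² = P₂ + ½ρv₂².
P₁ − P₂ = ½·13500·(14.9² − 1.34²) = ½·13500·220 = 1480000 Pa.

ΔP ≈ 1480 kPa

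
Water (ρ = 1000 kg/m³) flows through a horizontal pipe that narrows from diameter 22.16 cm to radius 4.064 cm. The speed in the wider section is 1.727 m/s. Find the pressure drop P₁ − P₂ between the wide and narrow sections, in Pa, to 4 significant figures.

By continuity, v₂ = v₁·A₁/A₂ = 1.727·(385.7/51.89) = 12.84 m/s.
Bernoulli (h₁ = h₂): P₁ − P₂ = ½ρ(v₂² − v₁²).
P₁ − P₂ = ½·1000·(12.84² − 1.727²) = ½·1000·161.8 = 80900 Pa.

80900 Pa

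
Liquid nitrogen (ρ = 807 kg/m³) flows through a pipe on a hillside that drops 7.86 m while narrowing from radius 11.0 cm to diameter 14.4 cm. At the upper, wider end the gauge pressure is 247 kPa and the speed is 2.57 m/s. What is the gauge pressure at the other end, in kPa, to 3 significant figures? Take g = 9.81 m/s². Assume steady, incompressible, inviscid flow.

P₂ ≈ 297 kPa

Mass conservation (A₁v₁ = A₂v₂) gives v₂ = 2.57 × 380/163 = 6.00 m/s.
Bernoulli: P₁ + ½ρv₁² + ρg h₁ = P₂ + ½ρv₂² + ρg h₂, so P₂ = P₁ + ½ρ(v₁² − v₂²) − ρg(h₂ − h₁).
P₂ = 247000 + ½·807·(2.57² − 6.00²) − 807·9.81·(−7.86) = 247000 + (-11900) − (-62200) = 297000 Pa.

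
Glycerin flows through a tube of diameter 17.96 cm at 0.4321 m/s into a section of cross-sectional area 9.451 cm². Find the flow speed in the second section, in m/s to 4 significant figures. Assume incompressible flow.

By continuity, v₂ = v₁·A₁/A₂ = 0.4321·(253.3/9.451) = 11.58 m/s.

v₂ = 11.58 m/s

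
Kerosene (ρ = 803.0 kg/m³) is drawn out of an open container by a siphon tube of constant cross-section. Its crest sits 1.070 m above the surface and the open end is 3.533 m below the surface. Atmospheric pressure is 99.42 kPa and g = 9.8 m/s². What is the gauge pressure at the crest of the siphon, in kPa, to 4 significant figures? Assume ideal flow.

P_gauge ≈ -36.22 kPa

The outlet speed comes from Torricelli: v = √(2g·3.533) = 8.321 m/s.
With constant cross-section the crest speed equals v; applying Bernoulli from the surface up to the crest, P_top = P_atm − ½ρv² − ρg·h_top.
P_top = 99420 − ½·803.0·8.321² − 803.0·9.8·1.070 = 63200 Pa. So P_gauge = P_top − P_atm = -36220 Pa.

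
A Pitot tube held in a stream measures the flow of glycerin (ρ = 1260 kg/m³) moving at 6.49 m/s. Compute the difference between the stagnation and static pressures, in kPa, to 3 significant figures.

ΔP ≈ 26.5 kPa

At the stagnation point the flow is brought to rest, so Bernoulli gives P_stag − P_static = ½ρv².
ΔP = ½·1260·6.49² = 26500 Pa.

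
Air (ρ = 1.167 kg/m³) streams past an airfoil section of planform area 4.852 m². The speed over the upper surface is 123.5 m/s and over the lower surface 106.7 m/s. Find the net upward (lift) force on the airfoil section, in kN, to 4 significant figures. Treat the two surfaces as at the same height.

F ≈ 10.95 kN

With equal heights on the two surfaces, Bernoulli gives P_lower − P_upper = ½ρ(v_upper² − v_lower²).
ΔP = ½·1.167·(123.5² − 106.7²) = 2257 Pa.
Lift = ΔP · A = 2257 × 4.852 = 10950 N.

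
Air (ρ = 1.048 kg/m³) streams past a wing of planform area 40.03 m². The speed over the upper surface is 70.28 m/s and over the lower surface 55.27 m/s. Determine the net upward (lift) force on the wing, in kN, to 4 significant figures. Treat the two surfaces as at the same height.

The faster flow above has the lower pressure; Bernoulli (same height) gives ΔP = ½ρ(v_up² − v_low²).
ΔP = ½·1.048·(70.28² − 55.27²) = 987.5 Pa.
Lift = ΔP · A = 987.5 × 40.03 = 39530 N.

F ≈ 39.53 kN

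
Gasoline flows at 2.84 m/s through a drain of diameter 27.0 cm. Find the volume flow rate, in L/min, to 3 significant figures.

Q = A·v = 0.0573 m² × 2.84 m/s = 0.163 m³/s.
Converting: 0.163 m³/s × 60000 = 9760 L/min.

Q = 9760 L/min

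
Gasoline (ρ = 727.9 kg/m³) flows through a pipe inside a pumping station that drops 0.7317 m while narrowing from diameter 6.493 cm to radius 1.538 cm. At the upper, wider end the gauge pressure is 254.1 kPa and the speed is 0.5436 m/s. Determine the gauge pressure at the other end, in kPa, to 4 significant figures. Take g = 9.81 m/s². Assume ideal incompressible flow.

P₂ = 257.3 kPa

By continuity, v₂ = v₁·A₁/A₂ = 0.5436·(33.11/7.431) = 2.422 m/s.
Energy conservation along the streamline gives P₂ = P₁ − ½ρ(v₂² − v₁²) − ρg(h₂ − h₁).
P₂ = 254100 + ½·727.9·(0.5436² − 2.422²) − 727.9·9.81·(−0.7317) = 254100 + (-2028) − (-5225) = 257300 Pa.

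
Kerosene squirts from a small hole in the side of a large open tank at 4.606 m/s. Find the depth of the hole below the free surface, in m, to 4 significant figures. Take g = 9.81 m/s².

h ≈ 1.081 m

For a small hole in a large open tank, ½v² = gh, giving h = v²/(2g).
h = 4.606²/(2·9.81) = 21.22/19.62 = 1.081 m.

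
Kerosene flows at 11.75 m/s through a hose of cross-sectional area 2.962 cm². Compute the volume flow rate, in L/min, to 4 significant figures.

Q = A·v = 0.0002962 m² × 11.75 m/s = 0.003480 m³/s.
Converting: 0.003480 m³/s × 60000 = 208.8 L/min.

Q ≈ 208.8 L/min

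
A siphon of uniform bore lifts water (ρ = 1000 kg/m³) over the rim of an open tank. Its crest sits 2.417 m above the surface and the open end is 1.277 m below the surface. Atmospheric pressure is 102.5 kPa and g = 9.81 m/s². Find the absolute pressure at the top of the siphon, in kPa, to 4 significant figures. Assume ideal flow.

66.26 kPa

Bernoulli surface→outlet gives ½v² = g·h_out, so v = √(2·9.81·1.277) = 5.005 m/s.
Continuity keeps v the same throughout the tube; from surface to crest, P_atm + 0 = P_top + ½ρv² + ρg·h_top.
P_top = 102500 − ½·1000·5.005² − 1000·9.81·2.417 = 66260 Pa.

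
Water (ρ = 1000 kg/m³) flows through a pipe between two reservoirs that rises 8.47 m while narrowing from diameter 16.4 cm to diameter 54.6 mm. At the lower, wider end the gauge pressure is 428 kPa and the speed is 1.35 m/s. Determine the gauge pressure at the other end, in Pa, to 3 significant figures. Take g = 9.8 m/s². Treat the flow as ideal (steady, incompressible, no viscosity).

Mass conservation (A₁v₁ = A₂v₂) gives v₂ = 1.35 × 211/23.4 = 12.2 m/s.
Bernoulli: P₁ + ½ρv₁² + ρg h₁ = P₂ + ½ρv₂² + ρg h₂, so P₂ = P₁ + ½ρ(v₁² − v₂²) − ρg(h₂ − h₁).
P₂ = 428000 + ½·1000·(1.35² − 12.2²) − 1000·9.8·(+8.47) = 428000 + (-73300) − (83000) = 272000 Pa.

P₂ = 272000 Pa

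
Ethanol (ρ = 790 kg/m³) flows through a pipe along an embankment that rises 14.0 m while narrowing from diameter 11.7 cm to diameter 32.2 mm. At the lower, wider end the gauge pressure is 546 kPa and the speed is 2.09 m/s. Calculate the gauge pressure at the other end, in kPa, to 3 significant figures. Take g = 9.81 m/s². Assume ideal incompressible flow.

Mass conservation (A₁v₁ = A₂v₂) gives v₂ = 2.09 × 108/8.14 = 27.6 m/s.
Applying Bernoulli between the two ends and solving for P₂: P₂ = P₁ + ½ρ(v₁² − v₂²) − ρgΔh.
P₂ = 546000 + ½·790·(2.09² − 27.6²) − 790·9.81·(+14.0) = 546000 + (-299000) − (108000) = 138000 Pa.

P₂ ≈ 138 kPa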